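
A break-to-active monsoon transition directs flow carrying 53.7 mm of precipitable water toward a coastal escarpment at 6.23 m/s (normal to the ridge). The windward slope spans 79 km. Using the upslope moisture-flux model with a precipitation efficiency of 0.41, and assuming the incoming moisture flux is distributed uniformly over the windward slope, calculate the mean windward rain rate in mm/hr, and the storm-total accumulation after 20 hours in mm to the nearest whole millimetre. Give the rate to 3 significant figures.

R ≈ 6.25 mm/hr; total ≈ 125 mm

Incoming column moisture flux per unit ridge length: F = V × PW = 6.23 × 53.7 = 334.551 mm·m/s.
Spread over the 79 km slope with efficiency ε = 0.41: R = ε·F/W = 0.41 × 334.551 / 79000 m = 1.736e-03 mm/s.
R = 1.736e-03 × 3600 = 6.25 mm/hr.
Over 20 h: total = 6.25 × 20 = 125 mm.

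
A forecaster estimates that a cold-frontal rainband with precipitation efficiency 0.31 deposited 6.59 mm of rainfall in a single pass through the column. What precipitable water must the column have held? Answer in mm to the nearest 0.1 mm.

PW ≈ 21.3 mm

PW = rainfall / ε = 6.59 / 0.31 = 21.3 mm.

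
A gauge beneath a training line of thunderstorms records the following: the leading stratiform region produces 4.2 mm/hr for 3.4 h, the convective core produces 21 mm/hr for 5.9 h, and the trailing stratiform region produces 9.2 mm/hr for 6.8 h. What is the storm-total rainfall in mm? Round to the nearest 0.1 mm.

Total = Σ Rᵢ Δtᵢ = 4.2 × 3.4 + 21 × 5.9 + 9.2 × 6.8
      = 14.28 + 123.9 + 62.56 = 200.7 mm.

total ≈ 200.7 mm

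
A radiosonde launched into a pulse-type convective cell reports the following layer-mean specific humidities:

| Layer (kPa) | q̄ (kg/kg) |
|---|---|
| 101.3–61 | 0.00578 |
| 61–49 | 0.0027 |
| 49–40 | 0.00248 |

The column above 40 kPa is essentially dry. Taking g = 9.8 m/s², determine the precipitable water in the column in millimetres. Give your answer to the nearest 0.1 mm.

PW ≈ 29.4 mm

Precipitable water is the column-integrated vapour mass per unit area: PW = (1/g) Σ q̄ Δp, with q in kg/kg and Δp in Pa (1 kg/m² of water = 1 mm).
Layer 101.3–61 kPa: Δp = 403 hPa = 40300 Pa, q̄ = 0.00578 kg/kg → 0.00578 × 40300 / 9.8 = 23.77 mm
Layer 61–49 kPa: Δp = 120 hPa = 12000 Pa, q̄ = 0.0027 kg/kg → 0.0027 × 12000 / 9.8 = 3.31 mm
Layer 49–40 kPa: Δp = 90 hPa = 9000 Pa, q̄ = 0.00248 kg/kg → 0.00248 × 9000 / 9.8 = 2.28 mm
PW = 23.77 + 3.31 + 2.28 = 29.36 ≈ 29.4 mm.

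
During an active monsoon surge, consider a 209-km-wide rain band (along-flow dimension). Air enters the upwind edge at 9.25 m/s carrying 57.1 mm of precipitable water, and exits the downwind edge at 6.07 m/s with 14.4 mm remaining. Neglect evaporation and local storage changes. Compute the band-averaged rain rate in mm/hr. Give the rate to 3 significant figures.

Column moisture flux per unit crosswind length is F = V × PW.
Inflow: F_in = 9.25 × 57.1 = 528.175 mm·m/s
Outflow: F_out = 6.07 × 14.4 = 87.408 mm·m/s
Steady-state rate R = (F_in − F_out)/L = (528.175 − 87.408) / 209000 m = 2.109e-03 mm/s.
R = 2.109e-03 × 3600 = 7.59 mm/hr.

R ≈ 7.59 mm/hr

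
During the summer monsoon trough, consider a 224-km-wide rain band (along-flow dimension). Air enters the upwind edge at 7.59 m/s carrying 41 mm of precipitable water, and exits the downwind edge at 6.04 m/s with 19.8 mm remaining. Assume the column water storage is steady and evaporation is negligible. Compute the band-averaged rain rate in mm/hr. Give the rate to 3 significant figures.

R ≈ 3.08 mm/hr

Column moisture flux per unit crosswind length is F = V × PW.
Inflow: F_in = 7.59 × 41 = 311.19 mm·m/s
Outflow: F_out = 6.04 × 19.8 = 119.592 mm·m/s
Steady-state rate R = (F_in − F_out)/L = (311.19 − 119.592) / 224000 m = 8.553e-04 mm/s.
R = 8.553e-04 × 3600 = 3.08 mm/hr.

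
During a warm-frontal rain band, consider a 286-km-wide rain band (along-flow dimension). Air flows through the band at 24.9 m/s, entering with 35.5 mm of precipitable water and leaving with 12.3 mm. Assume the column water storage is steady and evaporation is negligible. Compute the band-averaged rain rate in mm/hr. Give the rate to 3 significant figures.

R ≈ 7.27 mm/hr

Column moisture flux per unit crosswind length is F = V × PW.
Inflow: F_in = 24.9 × 35.5 = 883.95 mm·m/s
Outflow: F_out = 24.9 × 12.3 = 306.27 mm·m/s
Steady-state rate R = (F_in − F_out)/L = (883.95 − 306.27) / 286000 m = 2.020e-03 mm/s.
R = 2.020e-03 × 3600 = 7.27 mm/hr.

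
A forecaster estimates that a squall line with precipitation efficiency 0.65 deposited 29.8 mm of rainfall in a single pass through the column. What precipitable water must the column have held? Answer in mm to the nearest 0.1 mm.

PW ≈ 45.8 mm

PW = rainfall / ε = 29.8 / 0.65 = 45.8 mm.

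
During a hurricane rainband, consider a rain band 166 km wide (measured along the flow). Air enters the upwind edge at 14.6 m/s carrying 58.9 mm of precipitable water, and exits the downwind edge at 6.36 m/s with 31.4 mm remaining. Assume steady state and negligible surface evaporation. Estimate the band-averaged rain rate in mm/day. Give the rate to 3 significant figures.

R ≈ 344 mm/day

Column moisture flux per unit crosswind length is F = V × PW.
Inflow: F_in = 14.6 × 58.9 = 859.94 mm·m/s
Outflow: F_out = 6.36 × 31.4 = 199.704 mm·m/s
Steady-state rate R = (F_in − F_out)/L = (859.94 − 199.704) / 166000 m = 3.977e-03 mm/s.
R = 3.977e-03 × 3600 × 24 = 344 mm/day.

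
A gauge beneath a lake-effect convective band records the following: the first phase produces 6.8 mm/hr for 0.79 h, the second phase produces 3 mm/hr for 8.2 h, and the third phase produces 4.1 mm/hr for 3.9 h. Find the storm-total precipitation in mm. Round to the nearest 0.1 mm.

Total = Σ Rᵢ Δtᵢ = 6.8 × 0.79 + 3 × 8.2 + 4.1 × 3.9
      = 5.372 + 24.6 + 15.99 = 46.0 mm.

total ≈ 46.0 mm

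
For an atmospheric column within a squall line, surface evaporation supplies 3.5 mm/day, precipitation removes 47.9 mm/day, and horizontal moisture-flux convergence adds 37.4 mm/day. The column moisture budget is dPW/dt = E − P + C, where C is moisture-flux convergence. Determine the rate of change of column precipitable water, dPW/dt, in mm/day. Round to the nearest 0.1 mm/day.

dPW/dt ≈ -7.0 mm/day

dPW/dt = E − P + C = 3.5 − 47.9 + (37.4) = -7.0 mm/day.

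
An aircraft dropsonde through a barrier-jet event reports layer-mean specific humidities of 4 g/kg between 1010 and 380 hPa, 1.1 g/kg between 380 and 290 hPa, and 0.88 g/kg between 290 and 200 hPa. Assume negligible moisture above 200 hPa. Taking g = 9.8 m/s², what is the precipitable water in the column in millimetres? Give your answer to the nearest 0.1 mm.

PW ≈ 27.5 mm

Precipitable water is the column-integrated vapour mass per unit area: PW = (1/g) Σ q̄ Δp, with q in kg/kg and Δp in Pa (1 kg/m² of water = 1 mm).
Layer 1010–380 hPa: Δp = 630 hPa = 63000 Pa, q̄ = 0.004 kg/kg → 0.004 × 63000 / 9.8 = 25.71 mm
Layer 380–290 hPa: Δp = 90 hPa = 9000 Pa, q̄ = 0.0011 kg/kg → 0.0011 × 9000 / 9.8 = 1.01 mm
Layer 290–200 hPa: Δp = 90 hPa = 9000 Pa, q̄ = 0.00088 kg/kg → 0.00088 × 9000 / 9.8 = 0.81 mm
PW = 25.71 + 1.01 + 0.81 = 27.53 ≈ 27.5 mm.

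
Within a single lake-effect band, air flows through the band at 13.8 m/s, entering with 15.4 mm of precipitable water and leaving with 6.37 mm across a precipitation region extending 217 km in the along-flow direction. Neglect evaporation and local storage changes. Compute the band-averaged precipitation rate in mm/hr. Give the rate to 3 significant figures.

Column moisture flux per unit crosswind length is F = V × PW.
Inflow: F_in = 13.8 × 15.4 = 212.52 mm·m/s
Outflow: F_out = 13.8 × 6.37 = 87.906 mm·m/s
Steady-state rate R = (F_in − F_out)/L = (212.52 − 87.906) / 217000 m = 5.743e-04 mm/s.
R = 5.743e-04 × 3600 = 2.07 mm/hr.

R ≈ 2.07 mm/hr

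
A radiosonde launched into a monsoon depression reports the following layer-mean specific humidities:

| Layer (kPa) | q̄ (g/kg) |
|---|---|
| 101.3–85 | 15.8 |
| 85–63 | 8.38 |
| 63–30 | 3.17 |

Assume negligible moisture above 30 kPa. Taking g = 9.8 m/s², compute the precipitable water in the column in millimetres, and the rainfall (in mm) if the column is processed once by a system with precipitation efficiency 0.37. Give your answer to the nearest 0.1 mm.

PW ≈ 55.8 mm; rainfall ≈ 20.6 mm

Precipitable water is the column-integrated vapour mass per unit area: PW = (1/g) Σ q̄ Δp, with q in kg/kg and Δp in Pa (1 kg/m² of water = 1 mm).
Layer 101.3–85 kPa: Δp = 163 hPa = 16300 Pa, q̄ = 0.0158 kg/kg → 0.0158 × 16300 / 9.8 = 26.28 mm
Layer 85–63 kPa: Δp = 220 hPa = 22000 Pa, q̄ = 0.00838 kg/kg → 0.00838 × 22000 / 9.8 = 18.81 mm
Layer 63–30 kPa: Δp = 330 hPa = 33000 Pa, q̄ = 0.00317 kg/kg → 0.00317 × 33000 / 9.8 = 10.67 mm
PW = 26.28 + 18.81 + 10.67 = 55.76 ≈ 55.8 mm.
Rainfall = ε × PW = 0.37 × 55.8 = 20.6 mm.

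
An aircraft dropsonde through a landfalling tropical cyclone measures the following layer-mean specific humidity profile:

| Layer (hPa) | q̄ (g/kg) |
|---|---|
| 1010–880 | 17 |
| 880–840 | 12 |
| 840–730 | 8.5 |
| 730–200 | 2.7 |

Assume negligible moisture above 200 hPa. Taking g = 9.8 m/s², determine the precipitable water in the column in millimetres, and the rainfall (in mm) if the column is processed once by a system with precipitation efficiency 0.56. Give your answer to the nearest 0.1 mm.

PW ≈ 51.6 mm; rainfall ≈ 28.9 mm

Precipitable water is the column-integrated vapour mass per unit area: PW = (1/g) Σ q̄ Δp, with q in kg/kg and Δp in Pa (1 kg/m² of water = 1 mm).
Layer 1010–880 hPa: Δp = 130 hPa = 13000 Pa, q̄ = 0.017 kg/kg → 0.017 × 13000 / 9.8 = 22.55 mm
Layer 880–840 hPa: Δp = 40 hPa = 4000 Pa, q̄ = 0.012 kg/kg → 0.012 × 4000 / 9.8 = 4.90 mm
Layer 840–730 hPa: Δp = 110 hPa = 11000 Pa, q̄ = 0.0085 kg/kg → 0.0085 × 11000 / 9.8 = 9.54 mm
Layer 730–200 hPa: Δp = 530 hPa = 53000 Pa, q̄ = 0.0027 kg/kg → 0.0027 × 53000 / 9.8 = 14.60 mm
PW = 22.55 + 4.90 + 9.54 + 14.60 = 51.59 ≈ 51.6 mm.
Rainfall = ε × PW = 0.56 × 51.6 = 28.9 mm.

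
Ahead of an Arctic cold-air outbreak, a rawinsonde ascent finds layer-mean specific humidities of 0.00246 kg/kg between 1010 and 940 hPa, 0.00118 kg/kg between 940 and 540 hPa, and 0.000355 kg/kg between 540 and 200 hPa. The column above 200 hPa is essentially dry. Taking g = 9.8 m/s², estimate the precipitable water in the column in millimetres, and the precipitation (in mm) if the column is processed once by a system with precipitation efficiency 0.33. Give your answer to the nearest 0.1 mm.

Precipitable water is the column-integrated vapour mass per unit area: PW = (1/g) Σ q̄ Δp, with q in kg/kg and Δp in Pa (1 kg/m² of water = 1 mm).
Layer 1010–940 hPa: Δp = 70 hPa = 7000 Pa, q̄ = 0.00246 kg/kg → 0.00246 × 7000 / 9.8 = 1.76 mm
Layer 940–540 hPa: Δp = 400 hPa = 40000 Pa, q̄ = 0.00118 kg/kg → 0.00118 × 40000 / 9.8 = 4.82 mm
Layer 540–200 hPa: Δp = 340 hPa = 34000 Pa, q̄ = 0.000355 kg/kg → 0.000355 × 34000 / 9.8 = 1.23 mm
PW = 1.76 + 4.82 + 1.23 = 7.81 ≈ 7.8 mm.
Precipitation = ε × PW = 0.33 × 7.8 = 2.6 mm.

PW ≈ 7.8 mm; precipitation ≈ 2.6 mm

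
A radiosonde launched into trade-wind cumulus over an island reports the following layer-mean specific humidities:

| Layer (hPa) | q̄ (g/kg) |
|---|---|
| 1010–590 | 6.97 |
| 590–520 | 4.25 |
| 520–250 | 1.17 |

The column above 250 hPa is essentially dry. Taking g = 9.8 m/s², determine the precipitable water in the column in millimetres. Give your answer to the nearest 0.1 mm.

Precipitable water is the column-integrated vapour mass per unit area: PW = (1/g) Σ q̄ Δp, with q in kg/kg and Δp in Pa (1 kg/m² of water = 1 mm).
Layer 1010–590 hPa: Δp = 420 hPa = 42000 Pa, q̄ = 0.00697 kg/kg → 0.00697 × 42000 / 9.8 = 29.87 mm
Layer 590–520 hPa: Δp = 70 hPa = 7000 Pa, q̄ = 0.00425 kg/kg → 0.00425 × 7000 / 9.8 = 3.04 mm
Layer 520–250 hPa: Δp = 270 hPa = 27000 Pa, q̄ = 0.00117 kg/kg → 0.00117 × 27000 / 9.8 = 3.22 mm
PW = 29.87 + 3.04 + 3.22 = 36.13 ≈ 36.1 mm.

PW ≈ 36.1 mm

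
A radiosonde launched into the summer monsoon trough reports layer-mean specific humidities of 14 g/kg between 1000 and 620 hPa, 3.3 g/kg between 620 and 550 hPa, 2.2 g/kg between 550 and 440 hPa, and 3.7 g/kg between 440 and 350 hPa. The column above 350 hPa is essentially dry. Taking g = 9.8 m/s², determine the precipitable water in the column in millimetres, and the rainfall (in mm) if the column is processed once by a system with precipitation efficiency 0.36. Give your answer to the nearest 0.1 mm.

Precipitable water is the column-integrated vapour mass per unit area: PW = (1/g) Σ q̄ Δp, with q in kg/kg and Δp in Pa (1 kg/m² of water = 1 mm).
Layer 1000–620 hPa: Δp = 380 hPa = 38000 Pa, q̄ = 0.014 kg/kg → 0.014 × 38000 / 9.8 = 54.29 mm
Layer 620–550 hPa: Δp = 70 hPa = 7000 Pa, q̄ = 0.0033 kg/kg → 0.0033 × 7000 / 9.8 = 2.36 mm
Layer 550–440 hPa: Δp = 110 hPa = 11000 Pa, q̄ = 0.0022 kg/kg → 0.0022 × 11000 / 9.8 = 2.47 mm
Layer 440–350 hPa: Δp = 90 hPa = 9000 Pa, q̄ = 0.0037 kg/kg → 0.0037 × 9000 / 9.8 = 3.40 mm
PW = 54.29 + 2.36 + 2.47 + 3.40 = 62.52 ≈ 62.5 mm.
Rainfall = ε × PW = 0.36 × 62.5 = 22.5 mm.

PW ≈ 62.5 mm; rainfall ≈ 22.5 mm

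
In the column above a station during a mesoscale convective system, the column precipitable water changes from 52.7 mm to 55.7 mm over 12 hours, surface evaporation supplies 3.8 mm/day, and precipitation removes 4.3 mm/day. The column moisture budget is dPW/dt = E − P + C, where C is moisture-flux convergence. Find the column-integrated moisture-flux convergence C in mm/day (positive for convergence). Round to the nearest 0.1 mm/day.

C ≈ 6.5 mm/day

dPW/dt = (55.7 − 52.7) mm / (12/24 day) = +6.000 mm/day.
C = dPW/dt − E + P = (+6.000) − 3.8 + 4.3 = 6.5 mm/day.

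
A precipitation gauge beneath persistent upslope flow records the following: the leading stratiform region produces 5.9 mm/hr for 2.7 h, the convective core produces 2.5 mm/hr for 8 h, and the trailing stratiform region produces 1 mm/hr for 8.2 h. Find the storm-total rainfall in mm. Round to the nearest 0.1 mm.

Total = Σ Rᵢ Δtᵢ = 5.9 × 2.7 + 2.5 × 8 + 1 × 8.2
      = 15.93 + 20 + 8.2 = 44.1 mm.

total ≈ 44.1 mm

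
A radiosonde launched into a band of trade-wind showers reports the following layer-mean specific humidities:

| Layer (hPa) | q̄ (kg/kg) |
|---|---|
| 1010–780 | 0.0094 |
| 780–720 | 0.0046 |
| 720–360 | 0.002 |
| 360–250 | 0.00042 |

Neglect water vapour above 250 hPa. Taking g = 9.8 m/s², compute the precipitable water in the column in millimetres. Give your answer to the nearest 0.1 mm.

Precipitable water is the column-integrated vapour mass per unit area: PW = (1/g) Σ q̄ Δp, with q in kg/kg and Δp in Pa (1 kg/m² of water = 1 mm).
Layer 1010–780 hPa: Δp = 230 hPa = 23000 Pa, q̄ = 0.0094 kg/kg → 0.0094 × 23000 / 9.8 = 22.06 mm
Layer 780–720 hPa: Δp = 60 hPa = 6000 Pa, q̄ = 0.0046 kg/kg → 0.0046 × 6000 / 9.8 = 2.82 mm
Layer 720–360 hPa: Δp = 360 hPa = 36000 Pa, q̄ = 0.002 kg/kg → 0.002 × 36000 / 9.8 = 7.35 mm
Layer 360–250 hPa: Δp = 110 hPa = 11000 Pa, q̄ = 0.00042 kg/kg → 0.00042 × 11000 / 9.8 = 0.47 mm
PW = 22.06 + 2.82 + 7.35 + 0.47 = 32.70 ≈ 32.7 mm.

PW ≈ 32.7 mm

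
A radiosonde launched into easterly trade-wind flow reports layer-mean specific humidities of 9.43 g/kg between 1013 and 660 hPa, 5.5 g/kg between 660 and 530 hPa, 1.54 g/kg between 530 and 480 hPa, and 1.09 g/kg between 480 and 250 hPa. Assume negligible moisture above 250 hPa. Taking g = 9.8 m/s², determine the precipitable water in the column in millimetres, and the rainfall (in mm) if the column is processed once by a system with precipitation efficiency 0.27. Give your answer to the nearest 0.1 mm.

Precipitable water is the column-integrated vapour mass per unit area: PW = (1/g) Σ q̄ Δp, with q in kg/kg and Δp in Pa (1 kg/m² of water = 1 mm).
Layer 1013–660 hPa: Δp = 353 hPa = 35300 Pa, q̄ = 0.00943 kg/kg → 0.00943 × 35300 / 9.8 = 33.97 mm
Layer 660–530 hPa: Δp = 130 hPa = 13000 Pa, q̄ = 0.0055 kg/kg → 0.0055 × 13000 / 9.8 = 7.30 mm
Layer 530–480 hPa: Δp = 50 hPa = 5000 Pa, q̄ = 0.00154 kg/kg → 0.00154 × 5000 / 9.8 = 0.79 mm
Layer 480–250 hPa: Δp = 230 hPa = 23000 Pa, q̄ = 0.00109 kg/kg → 0.00109 × 23000 / 9.8 = 2.56 mm
PW = 33.97 + 7.30 + 0.79 + 2.56 = 44.62 ≈ 44.6 mm.
Rainfall = ε × PW = 0.27 × 44.6 = 12.0 mm.

PW ≈ 44.6 mm; rainfall ≈ 12.0 mm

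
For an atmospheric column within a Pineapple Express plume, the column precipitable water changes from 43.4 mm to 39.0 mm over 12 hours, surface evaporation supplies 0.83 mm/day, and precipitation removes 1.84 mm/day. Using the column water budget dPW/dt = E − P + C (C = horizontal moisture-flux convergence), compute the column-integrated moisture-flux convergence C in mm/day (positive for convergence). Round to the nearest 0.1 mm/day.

C ≈ -7.8 mm/day

dPW/dt = (39.0 − 43.4) mm / (12/24 day) = -8.800 mm/day.
C = dPW/dt − E + P = (-8.800) − 0.83 + 1.84 = -7.8 mm/day.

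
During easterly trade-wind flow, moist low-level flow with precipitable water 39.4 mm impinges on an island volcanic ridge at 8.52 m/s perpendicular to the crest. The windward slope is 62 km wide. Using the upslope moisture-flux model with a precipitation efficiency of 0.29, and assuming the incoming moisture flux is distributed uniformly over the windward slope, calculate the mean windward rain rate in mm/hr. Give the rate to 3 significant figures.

Incoming column moisture flux per unit ridge length: F = V × PW = 8.52 × 39.4 = 335.688 mm·m/s.
Spread over the 62 km slope with efficiency ε = 0.29: R = ε·F/W = 0.29 × 335.688 / 62000 m = 1.570e-03 mm/s.
R = 1.570e-03 × 3600 = 5.65 mm/hr.

R ≈ 5.65 mm/hr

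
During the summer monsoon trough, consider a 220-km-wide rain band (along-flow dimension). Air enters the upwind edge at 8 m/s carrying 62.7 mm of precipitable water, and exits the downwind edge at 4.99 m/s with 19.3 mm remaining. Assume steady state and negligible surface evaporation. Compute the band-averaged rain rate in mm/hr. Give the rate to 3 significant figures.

R ≈ 6.63 mm/hr

Column moisture flux per unit crosswind length is F = V × PW.
Inflow: F_in = 8 × 62.7 = 501.6 mm·m/s
Outflow: F_out = 4.99 × 19.3 = 96.307 mm·m/s
Steady-state rate R = (F_in − F_out)/L = (501.6 − 96.307) / 220000 m = 1.842e-03 mm/s.
R = 1.842e-03 × 3600 = 6.63 mm/hr.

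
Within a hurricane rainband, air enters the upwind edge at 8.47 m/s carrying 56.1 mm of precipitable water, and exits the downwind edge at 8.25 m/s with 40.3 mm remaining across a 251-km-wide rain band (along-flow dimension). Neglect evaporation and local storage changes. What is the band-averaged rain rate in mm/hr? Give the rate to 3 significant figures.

Column moisture flux per unit crosswind length is F = V × PW.
Inflow: F_in = 8.47 × 56.1 = 475.167 mm·m/s
Outflow: F_out = 8.25 × 40.3 = 332.475 mm·m/s
Steady-state rate R = (F_in − F_out)/L = (475.167 − 332.475) / 251000 m = 5.685e-04 mm/s.
R = 5.685e-04 × 3600 = 2.05 mm/hr.

R ≈ 2.05 mm/hr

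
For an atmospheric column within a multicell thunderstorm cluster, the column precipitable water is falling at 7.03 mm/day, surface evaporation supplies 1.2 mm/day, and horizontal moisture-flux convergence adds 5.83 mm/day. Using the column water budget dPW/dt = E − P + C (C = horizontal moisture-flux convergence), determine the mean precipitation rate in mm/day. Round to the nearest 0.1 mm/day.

P ≈ 14.1 mm/day

dPW/dt = -7.03 mm/day.
P = E + C − dPW/dt = 1.2 + (5.83) − (-7.03) = 14.1 mm/day.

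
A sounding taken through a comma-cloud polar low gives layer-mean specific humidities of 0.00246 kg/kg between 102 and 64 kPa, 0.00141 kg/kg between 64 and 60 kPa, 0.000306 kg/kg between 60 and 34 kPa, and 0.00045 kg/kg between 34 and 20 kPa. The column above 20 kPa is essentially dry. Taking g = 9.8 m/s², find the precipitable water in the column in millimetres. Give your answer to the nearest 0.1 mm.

Precipitable water is the column-integrated vapour mass per unit area: PW = (1/g) Σ q̄ Δp, with q in kg/kg and Δp in Pa (1 kg/m² of water = 1 mm).
Layer 102–64 kPa: Δp = 380 hPa = 38000 Pa, q̄ = 0.00246 kg/kg → 0.00246 × 38000 / 9.8 = 9.54 mm
Layer 64–60 kPa: Δp = 40 hPa = 4000 Pa, q̄ = 0.00141 kg/kg → 0.00141 × 4000 / 9.8 = 0.58 mm
Layer 60–34 kPa: Δp = 260 hPa = 26000 Pa, q̄ = 0.000306 kg/kg → 0.000306 × 26000 / 9.8 = 0.81 mm
Layer 34–20 kPa: Δp = 140 hPa = 14000 Pa, q̄ = 0.00045 kg/kg → 0.00045 × 14000 / 9.8 = 0.64 mm
PW = 9.54 + 0.58 + 0.81 + 0.64 = 11.57 ≈ 11.6 mm.

PW ≈ 11.6 mm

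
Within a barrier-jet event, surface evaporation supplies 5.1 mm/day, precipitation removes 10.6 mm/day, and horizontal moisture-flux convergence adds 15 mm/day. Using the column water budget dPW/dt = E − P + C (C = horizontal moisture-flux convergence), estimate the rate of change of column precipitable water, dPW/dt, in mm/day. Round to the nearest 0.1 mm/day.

dPW/dt ≈ 9.5 mm/day

dPW/dt = E − P + C = 5.1 − 10.6 + (15) = 9.5 mm/day.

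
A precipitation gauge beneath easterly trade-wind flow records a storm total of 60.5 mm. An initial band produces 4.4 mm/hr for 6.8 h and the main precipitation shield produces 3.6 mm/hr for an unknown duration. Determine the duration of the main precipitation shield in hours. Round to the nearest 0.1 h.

duration ≈ 8.5 h

Known phases: 4.4 × 6.8 = 29.92 mm.
Remaining depth = 60.5 − 29.92 = 30.58 mm.
Duration = 30.58 / 3.6 = 8.5 h.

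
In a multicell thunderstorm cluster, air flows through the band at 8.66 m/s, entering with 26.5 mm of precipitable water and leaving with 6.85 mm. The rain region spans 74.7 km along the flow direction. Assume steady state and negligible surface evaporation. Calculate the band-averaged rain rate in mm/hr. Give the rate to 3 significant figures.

R ≈ 8.20 mm/hr

Column moisture flux per unit crosswind length is F = V × PW.
Inflow: F_in = 8.66 × 26.5 = 229.49 mm·m/s
Outflow: F_out = 8.66 × 6.85 = 59.321 mm·m/s
Steady-state rate R = (F_in − F_out)/L = (229.49 − 59.321) / 74700 m = 2.278e-03 mm/s.
R = 2.278e-03 × 3600 = 8.20 mm/hr.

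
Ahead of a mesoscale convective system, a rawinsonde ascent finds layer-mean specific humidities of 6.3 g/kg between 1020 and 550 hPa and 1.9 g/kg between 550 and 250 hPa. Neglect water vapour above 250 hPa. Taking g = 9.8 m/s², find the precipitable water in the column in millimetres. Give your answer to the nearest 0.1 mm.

Precipitable water is the column-integrated vapour mass per unit area: PW = (1/g) Σ q̄ Δp, with q in kg/kg and Δp in Pa (1 kg/m² of water = 1 mm).
Layer 1020–550 hPa: Δp = 470 hPa = 47000 Pa, q̄ = 0.0063 kg/kg → 0.0063 × 47000 / 9.8 = 30.21 mm
Layer 550–250 hPa: Δp = 300 hPa = 30000 Pa, q̄ = 0.0019 kg/kg → 0.0019 × 30000 / 9.8 = 5.82 mm
PW = 30.21 + 5.82 = 36.03 ≈ 36.0 mm.

PW ≈ 36.0 mm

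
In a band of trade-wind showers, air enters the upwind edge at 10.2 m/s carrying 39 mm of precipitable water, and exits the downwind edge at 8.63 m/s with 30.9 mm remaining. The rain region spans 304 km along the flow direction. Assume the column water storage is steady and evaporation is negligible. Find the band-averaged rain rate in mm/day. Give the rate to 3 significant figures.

R ≈ 37.3 mm/day

Column moisture flux per unit crosswind length is F = V × PW.
Inflow: F_in = 10.2 × 39 = 397.8 mm·m/s
Outflow: F_out = 8.63 × 30.9 = 266.667 mm·m/s
Steady-state rate R = (F_in − F_out)/L = (397.8 − 266.667) / 304000 m = 4.314e-04 mm/s.
R = 4.314e-04 × 3600 × 24 = 37.3 mm/day.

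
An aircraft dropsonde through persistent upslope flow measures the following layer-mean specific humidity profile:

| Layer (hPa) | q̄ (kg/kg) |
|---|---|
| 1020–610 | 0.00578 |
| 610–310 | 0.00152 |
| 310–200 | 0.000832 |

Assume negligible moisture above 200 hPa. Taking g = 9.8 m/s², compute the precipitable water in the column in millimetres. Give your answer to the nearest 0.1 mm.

Precipitable water is the column-integrated vapour mass per unit area: PW = (1/g) Σ q̄ Δp, with q in kg/kg and Δp in Pa (1 kg/m² of water = 1 mm).
Layer 1020–610 hPa: Δp = 410 hPa = 41000 Pa, q̄ = 0.00578 kg/kg → 0.00578 × 41000 / 9.8 = 24.18 mm
Layer 610–310 hPa: Δp = 300 hPa = 30000 Pa, q̄ = 0.00152 kg/kg → 0.00152 × 30000 / 9.8 = 4.65 mm
Layer 310–200 hPa: Δp = 110 hPa = 11000 Pa, q̄ = 0.000832 kg/kg → 0.000832 × 11000 / 9.8 = 0.93 mm
PW = 24.18 + 4.65 + 0.93 = 29.76 ≈ 29.8 mm.

PW ≈ 29.8 mm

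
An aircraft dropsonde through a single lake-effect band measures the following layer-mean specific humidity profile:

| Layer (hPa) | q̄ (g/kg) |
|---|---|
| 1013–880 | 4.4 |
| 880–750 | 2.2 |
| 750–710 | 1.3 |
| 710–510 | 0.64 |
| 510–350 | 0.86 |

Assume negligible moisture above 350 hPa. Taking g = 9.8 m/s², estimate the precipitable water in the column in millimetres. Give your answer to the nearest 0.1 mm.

PW ≈ 12.1 mm

Precipitable water is the column-integrated vapour mass per unit area: PW = (1/g) Σ q̄ Δp, with q in kg/kg and Δp in Pa (1 kg/m² of water = 1 mm).
Layer 1013–880 hPa: Δp = 133 hPa = 13300 Pa, q̄ = 0.0044 kg/kg → 0.0044 × 13300 / 9.8 = 5.97 mm
Layer 880–750 hPa: Δp = 130 hPa = 13000 Pa, q̄ = 0.0022 kg/kg → 0.0022 × 13000 / 9.8 = 2.92 mm
Layer 750–710 hPa: Δp = 40 hPa = 4000 Pa, q̄ = 0.0013 kg/kg → 0.0013 × 4000 / 9.8 = 0.53 mm
Layer 710–510 hPa: Δp = 200 hPa = 20000 Pa, q̄ = 0.00064 kg/kg → 0.00064 × 20000 / 9.8 = 1.31 mm
Layer 510–350 hPa: Δp = 160 hPa = 16000 Pa, q̄ = 0.00086 kg/kg → 0.00086 × 16000 / 9.8 = 1.40 mm
PW = 5.97 + 2.92 + 0.53 + 1.31 + 1.40 = 12.13 ≈ 12.1 mm.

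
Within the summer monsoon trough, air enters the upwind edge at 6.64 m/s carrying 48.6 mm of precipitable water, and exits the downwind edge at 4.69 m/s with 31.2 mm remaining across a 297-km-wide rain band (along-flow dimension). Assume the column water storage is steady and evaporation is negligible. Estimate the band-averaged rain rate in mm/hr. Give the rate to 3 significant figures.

R ≈ 2.14 mm/hr

Column moisture flux per unit crosswind length is F = V × PW.
Inflow: F_in = 6.64 × 48.6 = 322.704 mm·m/s
Outflow: F_out = 4.69 × 31.2 = 146.328 mm·m/s
Steady-state rate R = (F_in − F_out)/L = (322.704 − 146.328) / 297000 m = 5.939e-04 mm/s.
R = 5.939e-04 × 3600 = 2.14 mm/hr.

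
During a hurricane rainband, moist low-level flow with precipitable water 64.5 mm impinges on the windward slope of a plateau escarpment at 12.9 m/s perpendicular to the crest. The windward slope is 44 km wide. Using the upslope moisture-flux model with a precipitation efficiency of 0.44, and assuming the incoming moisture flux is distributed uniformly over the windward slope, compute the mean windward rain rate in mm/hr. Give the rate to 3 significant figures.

R ≈ 30.0 mm/hr

Incoming column moisture flux per unit ridge length: F = V × PW = 12.9 × 64.5 = 832.05 mm·m/s.
Spread over the 44 km slope with efficiency ε = 0.44: R = ε·F/W = 0.44 × 832.05 / 44000 m = 8.321e-03 mm/s.
R = 8.321e-03 × 3600 = 30.0 mm/hr.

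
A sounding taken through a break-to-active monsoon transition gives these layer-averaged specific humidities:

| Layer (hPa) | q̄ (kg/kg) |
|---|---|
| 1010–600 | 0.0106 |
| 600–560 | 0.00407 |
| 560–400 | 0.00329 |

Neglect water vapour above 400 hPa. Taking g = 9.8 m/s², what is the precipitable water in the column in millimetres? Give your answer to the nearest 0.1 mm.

Precipitable water is the column-integrated vapour mass per unit area: PW = (1/g) Σ q̄ Δp, with q in kg/kg and Δp in Pa (1 kg/m² of water = 1 mm).
Layer 1010–600 hPa: Δp = 410 hPa = 41000 Pa, q̄ = 0.0106 kg/kg → 0.0106 × 41000 / 9.8 = 44.35 mm
Layer 600–560 hPa: Δp = 40 hPa = 4000 Pa, q̄ = 0.00407 kg/kg → 0.00407 × 4000 / 9.8 = 1.66 mm
Layer 560–400 hPa: Δp = 160 hPa = 16000 Pa, q̄ = 0.00329 kg/kg → 0.00329 × 16000 / 9.8 = 5.37 mm
PW = 44.35 + 1.66 + 5.37 = 51.38 ≈ 51.4 mm.

PW ≈ 51.4 mm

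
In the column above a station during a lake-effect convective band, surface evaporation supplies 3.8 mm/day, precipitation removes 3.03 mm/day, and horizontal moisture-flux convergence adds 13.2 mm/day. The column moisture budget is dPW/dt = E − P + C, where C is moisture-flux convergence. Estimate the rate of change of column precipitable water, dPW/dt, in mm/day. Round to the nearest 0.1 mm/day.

dPW/dt ≈ 14.0 mm/day

dPW/dt = E − P + C = 3.8 − 3.03 + (13.2) = 14.0 mm/day.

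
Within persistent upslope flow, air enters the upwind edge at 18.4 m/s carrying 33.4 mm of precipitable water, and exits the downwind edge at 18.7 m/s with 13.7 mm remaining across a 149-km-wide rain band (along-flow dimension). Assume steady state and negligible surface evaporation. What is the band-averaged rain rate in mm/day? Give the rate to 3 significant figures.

Column moisture flux per unit crosswind length is F = V × PW.
Inflow: F_in = 18.4 × 33.4 = 614.56 mm·m/s
Outflow: F_out = 18.7 × 13.7 = 256.19 mm·m/s
Steady-state rate R = (F_in − F_out)/L = (614.56 − 256.19) / 149000 m = 2.405e-03 mm/s.
R = 2.405e-03 × 3600 × 24 = 208 mm/day.

R ≈ 208 mm/day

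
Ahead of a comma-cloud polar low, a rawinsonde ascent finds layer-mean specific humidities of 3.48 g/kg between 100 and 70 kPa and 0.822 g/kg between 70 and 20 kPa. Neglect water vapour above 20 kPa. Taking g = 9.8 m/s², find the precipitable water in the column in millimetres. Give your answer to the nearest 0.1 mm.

PW ≈ 14.8 mm

Precipitable water is the column-integrated vapour mass per unit area: PW = (1/g) Σ q̄ Δp, with q in kg/kg and Δp in Pa (1 kg/m² of water = 1 mm).
Layer 100–70 kPa: Δp = 300 hPa = 30000 Pa, q̄ = 0.00348 kg/kg → 0.00348 × 30000 / 9.8 = 10.65 mm
Layer 70–20 kPa: Δp = 500 hPa = 50000 Pa, q̄ = 0.000822 kg/kg → 0.000822 × 50000 / 9.8 = 4.19 mm
PW = 10.65 + 4.19 = 14.84 ≈ 14.8 mm.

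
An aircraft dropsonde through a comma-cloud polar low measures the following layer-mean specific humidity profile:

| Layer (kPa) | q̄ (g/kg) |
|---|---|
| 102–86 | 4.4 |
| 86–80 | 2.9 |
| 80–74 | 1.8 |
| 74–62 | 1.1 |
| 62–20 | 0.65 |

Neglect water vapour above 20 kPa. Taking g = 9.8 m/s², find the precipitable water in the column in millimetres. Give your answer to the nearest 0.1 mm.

PW ≈ 14.2 mm

Precipitable water is the column-integrated vapour mass per unit area: PW = (1/g) Σ q̄ Δp, with q in kg/kg and Δp in Pa (1 kg/m² of water = 1 mm).
Layer 102–86 kPa: Δp = 160 hPa = 16000 Pa, q̄ = 0.0044 kg/kg → 0.0044 × 16000 / 9.8 = 7.18 mm
Layer 86–80 kPa: Δp = 60 hPa = 6000 Pa, q̄ = 0.0029 kg/kg → 0.0029 × 6000 / 9.8 = 1.78 mm
Layer 80–74 kPa: Δp = 60 hPa = 6000 Pa, q̄ = 0.0018 kg/kg → 0.0018 × 6000 / 9.8 = 1.10 mm
Layer 74–62 kPa: Δp = 120 hPa = 12000 Pa, q̄ = 0.0011 kg/kg → 0.0011 × 12000 / 9.8 = 1.35 mm
Layer 62–20 kPa: Δp = 420 hPa = 42000 Pa, q̄ = 0.00065 kg/kg → 0.00065 × 42000 / 9.8 = 2.79 mm
PW = 7.18 + 1.78 + 1.10 + 1.35 + 2.79 = 14.20 ≈ 14.2 mm.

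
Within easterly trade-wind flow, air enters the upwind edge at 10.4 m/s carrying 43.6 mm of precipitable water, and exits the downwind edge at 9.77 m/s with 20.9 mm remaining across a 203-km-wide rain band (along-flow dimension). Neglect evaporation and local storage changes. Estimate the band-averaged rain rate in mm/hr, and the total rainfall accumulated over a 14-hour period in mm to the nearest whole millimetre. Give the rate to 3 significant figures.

R ≈ 4.42 mm/hr; total ≈ 62 mm

Column moisture flux per unit crosswind length is F = V × PW.
Inflow: F_in = 10.4 × 43.6 = 453.44 mm·m/s
Outflow: F_out = 9.77 × 20.9 = 204.193 mm·m/s
Steady-state rate R = (F_in − F_out)/L = (453.44 − 204.193) / 203000 m = 1.228e-03 mm/s.
R = 1.228e-03 × 3600 = 4.42 mm/hr.
Over 14 h: total = 4.42 × 14 = 61.88 ≈ 62 mm.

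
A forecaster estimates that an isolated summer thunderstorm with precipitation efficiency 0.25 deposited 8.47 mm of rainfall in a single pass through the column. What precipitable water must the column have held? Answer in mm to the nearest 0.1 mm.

PW = rainfall / ε = 8.47 / 0.25 = 33.9 mm.

PW ≈ 33.9 mm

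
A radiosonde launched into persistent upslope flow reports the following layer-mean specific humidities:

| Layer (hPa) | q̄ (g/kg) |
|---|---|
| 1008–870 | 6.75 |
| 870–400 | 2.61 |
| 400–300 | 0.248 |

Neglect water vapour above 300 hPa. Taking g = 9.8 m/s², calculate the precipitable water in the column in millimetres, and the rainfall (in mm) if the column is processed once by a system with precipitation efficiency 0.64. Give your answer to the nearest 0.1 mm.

PW ≈ 22.3 mm; rainfall ≈ 14.3 mm

Precipitable water is the column-integrated vapour mass per unit area: PW = (1/g) Σ q̄ Δp, with q in kg/kg and Δp in Pa (1 kg/m² of water = 1 mm).
Layer 1008–870 hPa: Δp = 138 hPa = 13800 Pa, q̄ = 0.00675 kg/kg → 0.00675 × 13800 / 9.8 = 9.51 mm
Layer 870–400 hPa: Δp = 470 hPa = 47000 Pa, q̄ = 0.00261 kg/kg → 0.00261 × 47000 / 9.8 = 12.52 mm
Layer 400–300 hPa: Δp = 100 hPa = 10000 Pa, q̄ = 0.000248 kg/kg → 0.000248 × 10000 / 9.8 = 0.25 mm
PW = 9.51 + 12.52 + 0.25 = 22.28 ≈ 22.3 mm.
Rainfall = ε × PW = 0.64 × 22.3 = 14.3 mm.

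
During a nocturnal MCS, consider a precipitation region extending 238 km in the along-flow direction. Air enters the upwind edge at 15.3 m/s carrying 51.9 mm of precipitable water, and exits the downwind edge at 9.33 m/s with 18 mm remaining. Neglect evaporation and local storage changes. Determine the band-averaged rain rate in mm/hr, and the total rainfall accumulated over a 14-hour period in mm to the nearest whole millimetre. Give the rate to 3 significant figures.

Column moisture flux per unit crosswind length is F = V × PW.
Inflow: F_in = 15.3 × 51.9 = 794.07 mm·m/s
Outflow: F_out = 9.33 × 18 = 167.94 mm·m/s
Steady-state rate R = (F_in − F_out)/L = (794.07 − 167.94) / 238000 m = 2.631e-03 mm/s.
R = 2.631e-03 × 3600 = 9.47 mm/hr.
Over 14 h: total = 9.47 × 14 = 132.58 ≈ 133 mm.

R ≈ 9.47 mm/hr; total ≈ 133 mm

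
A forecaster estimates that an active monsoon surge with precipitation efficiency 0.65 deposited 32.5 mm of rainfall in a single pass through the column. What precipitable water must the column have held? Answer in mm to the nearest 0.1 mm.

PW ≈ 50.0 mm

PW = rainfall / ε = 32.5 / 0.65 = 50.0 mm.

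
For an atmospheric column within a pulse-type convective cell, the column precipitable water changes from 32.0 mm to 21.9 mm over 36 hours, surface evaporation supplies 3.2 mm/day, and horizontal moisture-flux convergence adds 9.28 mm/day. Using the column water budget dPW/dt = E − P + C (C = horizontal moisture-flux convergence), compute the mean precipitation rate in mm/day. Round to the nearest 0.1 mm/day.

P ≈ 19.2 mm/day

dPW/dt = (21.9 − 32.0) mm / (36/24 day) = -6.733 mm/day.
P = E + C − dPW/dt = 3.2 + (9.28) − (-6.733) = 19.2 mm/day.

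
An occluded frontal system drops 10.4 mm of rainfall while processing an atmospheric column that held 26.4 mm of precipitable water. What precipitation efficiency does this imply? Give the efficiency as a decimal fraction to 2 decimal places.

ε ≈ 0.39

ε = rainfall / PW = 10.4 / 26.4 = 0.39.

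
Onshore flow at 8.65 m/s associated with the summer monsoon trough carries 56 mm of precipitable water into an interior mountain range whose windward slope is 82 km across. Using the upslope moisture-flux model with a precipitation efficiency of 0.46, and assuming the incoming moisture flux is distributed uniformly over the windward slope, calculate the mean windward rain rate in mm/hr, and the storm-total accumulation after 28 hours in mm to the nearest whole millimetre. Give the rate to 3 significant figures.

R ≈ 9.78 mm/hr; total ≈ 274 mm

Incoming column moisture flux per unit ridge length: F = V × PW = 8.65 × 56 = 484.4 mm·m/s.
Spread over the 82 km slope with efficiency ε = 0.46: R = ε·F/W = 0.46 × 484.4 / 82000 m = 2.717e-03 mm/s.
R = 2.717e-03 × 3600 = 9.78 mm/hr.
Over 28 h: total = 9.78 × 28 = 273.84 ≈ 274 mm.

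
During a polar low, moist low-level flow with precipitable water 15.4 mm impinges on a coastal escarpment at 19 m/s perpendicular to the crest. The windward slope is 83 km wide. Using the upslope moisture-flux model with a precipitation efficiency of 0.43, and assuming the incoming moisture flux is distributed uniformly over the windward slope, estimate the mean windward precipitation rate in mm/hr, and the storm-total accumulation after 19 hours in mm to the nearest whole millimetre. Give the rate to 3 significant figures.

Incoming column moisture flux per unit ridge length: F = V × PW = 19 × 15.4 = 292.6 mm·m/s.
Spread over the 83 km slope with efficiency ε = 0.43: R = ε·F/W = 0.43 × 292.6 / 83000 m = 1.516e-03 mm/s.
R = 1.516e-03 × 3600 = 5.46 mm/hr.
Over 19 h: total = 5.46 × 19 = 103.74 ≈ 104 mm.

R ≈ 5.46 mm/hr; total ≈ 104 mm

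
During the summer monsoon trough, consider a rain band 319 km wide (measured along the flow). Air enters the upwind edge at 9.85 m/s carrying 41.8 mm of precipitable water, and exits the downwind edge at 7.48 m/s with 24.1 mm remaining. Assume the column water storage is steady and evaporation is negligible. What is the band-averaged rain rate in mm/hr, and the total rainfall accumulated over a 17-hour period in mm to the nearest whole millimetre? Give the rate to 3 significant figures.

Column moisture flux per unit crosswind length is F = V × PW.
Inflow: F_in = 9.85 × 41.8 = 411.73 mm·m/s
Outflow: F_out = 7.48 × 24.1 = 180.268 mm·m/s
Steady-state rate R = (F_in − F_out)/L = (411.73 − 180.268) / 319000 m = 7.256e-04 mm/s.
R = 7.256e-04 × 3600 = 2.61 mm/hr.
Over 17 h: total = 2.61 × 17 = 44.37 ≈ 44 mm.

R ≈ 2.61 mm/hr; total ≈ 44 mm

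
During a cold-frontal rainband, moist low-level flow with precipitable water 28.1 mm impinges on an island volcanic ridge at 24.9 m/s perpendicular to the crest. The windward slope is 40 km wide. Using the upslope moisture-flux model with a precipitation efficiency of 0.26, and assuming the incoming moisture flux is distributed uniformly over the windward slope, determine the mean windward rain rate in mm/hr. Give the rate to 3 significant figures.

R ≈ 16.4 mm/hr

Incoming column moisture flux per unit ridge length: F = V × PW = 24.9 × 28.1 = 699.69 mm·m/s.
Spread over the 40 km slope with efficiency ε = 0.26: R = ε·F/W = 0.26 × 699.69 / 40000 m = 4.548e-03 mm/s.
R = 4.548e-03 × 3600 = 16.4 mm/hr.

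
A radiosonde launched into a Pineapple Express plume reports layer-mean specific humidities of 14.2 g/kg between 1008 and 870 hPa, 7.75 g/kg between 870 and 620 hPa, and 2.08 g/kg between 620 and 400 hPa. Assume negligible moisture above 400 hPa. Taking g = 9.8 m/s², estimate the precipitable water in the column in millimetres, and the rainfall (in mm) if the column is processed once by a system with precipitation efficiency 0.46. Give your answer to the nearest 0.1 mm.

PW ≈ 44.4 mm; rainfall ≈ 20.4 mm

Precipitable water is the column-integrated vapour mass per unit area: PW = (1/g) Σ q̄ Δp, with q in kg/kg and Δp in Pa (1 kg/m² of water = 1 mm).
Layer 1008–870 hPa: Δp = 138 hPa = 13800 Pa, q̄ = 0.0142 kg/kg → 0.0142 × 13800 / 9.8 = 20.00 mm
Layer 870–620 hPa: Δp = 250 hPa = 25000 Pa, q̄ = 0.00775 kg/kg → 0.00775 × 25000 / 9.8 = 19.77 mm
Layer 620–400 hPa: Δp = 220 hPa = 22000 Pa, q̄ = 0.00208 kg/kg → 0.00208 × 22000 / 9.8 = 4.67 mm
PW = 20.00 + 19.77 + 4.67 = 44.44 ≈ 44.4 mm.
Rainfall = ε × PW = 0.46 × 44.4 = 20.4 mm.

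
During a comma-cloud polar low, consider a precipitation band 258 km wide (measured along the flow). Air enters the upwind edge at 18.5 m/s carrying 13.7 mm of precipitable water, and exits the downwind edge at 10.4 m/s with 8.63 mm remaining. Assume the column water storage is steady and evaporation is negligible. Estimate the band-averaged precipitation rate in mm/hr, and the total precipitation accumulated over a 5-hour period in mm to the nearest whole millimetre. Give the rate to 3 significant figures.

Column moisture flux per unit crosswind length is F = V × PW.
Inflow: F_in = 18.5 × 13.7 = 253.45 mm·m/s
Outflow: F_out = 10.4 × 8.63 = 89.752 mm·m/s
Steady-state rate R = (F_in − F_out)/L = (253.45 − 89.752) / 258000 m = 6.345e-04 mm/s.
R = 6.345e-04 × 3600 = 2.28 mm/hr.
Over 5 h: total = 2.28 × 5 = 11.4 ≈ 11 mm.

R ≈ 2.28 mm/hr; total ≈ 11 mm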